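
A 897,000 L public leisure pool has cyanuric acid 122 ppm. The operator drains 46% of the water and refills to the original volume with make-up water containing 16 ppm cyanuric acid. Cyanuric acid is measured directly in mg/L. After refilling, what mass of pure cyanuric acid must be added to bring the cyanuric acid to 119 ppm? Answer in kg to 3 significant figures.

After draining 46% and refilling: 122 × 0.54 + 16 × 0.46 = 73.24 ppm.
Deficit to target: 119 − 73.24 = 45.76 mg/L.
Mass: 45.76 mg/L × 897,000 L = 41,050 g cyanuric acid.

41.0 kg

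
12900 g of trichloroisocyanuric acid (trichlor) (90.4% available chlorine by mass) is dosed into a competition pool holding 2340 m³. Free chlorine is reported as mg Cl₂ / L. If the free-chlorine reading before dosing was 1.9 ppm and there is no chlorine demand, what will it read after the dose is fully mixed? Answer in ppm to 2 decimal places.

6.88 ppm

Volume: 2340 m³ = 2,340,000 L.
Available chlorine delivered: 12,900 g × 0.904 = 11,660 g as Cl₂.
Concentration rise: 11,660 g / 2,340,000 L = 4.984 mg/L = 4.98 ppm.
Final FC: 1.9 + 4.98 = 6.88 ppm.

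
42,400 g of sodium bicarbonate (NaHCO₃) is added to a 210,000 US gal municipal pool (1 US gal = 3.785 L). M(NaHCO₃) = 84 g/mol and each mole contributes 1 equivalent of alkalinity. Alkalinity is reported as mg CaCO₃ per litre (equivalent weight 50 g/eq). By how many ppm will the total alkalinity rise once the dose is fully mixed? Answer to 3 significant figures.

31.8 ppm

Volume: 210,000 US gal × 3.785 L/gal = 794,850 L.
Moles of NaHCO₃: 42,400 g ÷ 84 g/mol = 504.8 mol → 504.8 eq of alkalinity.
As CaCO₃: 504.8 eq × 50 g/eq = 25,240 g.
Rise: 25,240 g / 794,850 L × 1000 = 31.75 mg/L.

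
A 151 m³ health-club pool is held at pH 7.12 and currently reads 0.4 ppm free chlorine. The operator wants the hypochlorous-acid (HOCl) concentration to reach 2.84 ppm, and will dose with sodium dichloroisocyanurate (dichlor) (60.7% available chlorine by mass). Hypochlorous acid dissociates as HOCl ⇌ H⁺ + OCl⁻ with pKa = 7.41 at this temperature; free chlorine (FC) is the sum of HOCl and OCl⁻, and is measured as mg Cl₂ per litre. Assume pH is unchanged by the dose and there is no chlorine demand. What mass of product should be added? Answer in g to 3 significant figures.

969 g

Volume: 151 m³ = 151,000 L.
[OCl⁻]/[HOCl] = 10^(pH − pKa) = 10^(7.12 − 7.41) = 0.5129; fraction as HOCl = 1/(1 + 0.5129) = 0.661.
Free chlorine required for 2.84 ppm HOCl: 2.84 / 0.661 = 4.297 ppm.
FC to add: 4.297 − 0.4 = 3.897 mg/L as Cl₂.
Cl₂ equivalent: 3.897 mg/L × 151,000 L = 588.4 g.
Product at 60.7% available Cl: 588.4 / 0.607 = 969.3 g.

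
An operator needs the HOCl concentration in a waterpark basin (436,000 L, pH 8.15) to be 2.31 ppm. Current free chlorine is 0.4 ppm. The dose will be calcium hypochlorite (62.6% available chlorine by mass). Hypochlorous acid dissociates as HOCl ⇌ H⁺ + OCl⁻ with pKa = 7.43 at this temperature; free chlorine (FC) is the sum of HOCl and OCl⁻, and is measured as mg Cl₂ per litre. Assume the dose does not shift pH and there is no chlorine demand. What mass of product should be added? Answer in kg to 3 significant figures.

9.77 kg

[OCl⁻]/[HOCl] = 10^(pH − pKa) = 10^(8.15 − 7.43) = 5.248; fraction as HOCl = 1/(1 + 5.248) = 0.16.
Free chlorine required for 2.31 ppm HOCl: 2.31 / 0.16 = 14.43 ppm.
FC to add: 14.43 − 0.4 = 14.03 mg/L as Cl₂.
Cl₂ equivalent: 14.03 mg/L × 436,000 L = 6118 g.
Product at 62.6% available Cl: 6118 / 0.626 = 9774 g.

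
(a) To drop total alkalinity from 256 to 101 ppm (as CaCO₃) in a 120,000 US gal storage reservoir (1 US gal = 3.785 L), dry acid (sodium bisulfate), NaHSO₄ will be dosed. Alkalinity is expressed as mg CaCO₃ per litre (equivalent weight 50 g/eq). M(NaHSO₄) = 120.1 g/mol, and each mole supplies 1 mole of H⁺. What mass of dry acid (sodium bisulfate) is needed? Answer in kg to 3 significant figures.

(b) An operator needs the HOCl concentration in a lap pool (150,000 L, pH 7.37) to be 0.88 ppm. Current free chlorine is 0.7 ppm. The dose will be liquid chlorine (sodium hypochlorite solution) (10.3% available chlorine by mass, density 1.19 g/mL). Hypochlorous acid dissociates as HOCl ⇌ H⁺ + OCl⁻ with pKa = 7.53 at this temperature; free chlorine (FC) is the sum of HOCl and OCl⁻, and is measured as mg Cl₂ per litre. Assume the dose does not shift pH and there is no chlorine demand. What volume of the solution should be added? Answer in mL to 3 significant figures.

(a) 169 kg; (b) 965 mL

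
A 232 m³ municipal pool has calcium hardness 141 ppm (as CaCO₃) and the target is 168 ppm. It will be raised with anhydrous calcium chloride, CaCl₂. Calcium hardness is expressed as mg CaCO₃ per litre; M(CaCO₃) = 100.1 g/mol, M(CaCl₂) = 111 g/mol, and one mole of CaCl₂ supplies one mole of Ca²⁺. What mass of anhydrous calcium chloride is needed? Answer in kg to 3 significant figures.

6.95 kg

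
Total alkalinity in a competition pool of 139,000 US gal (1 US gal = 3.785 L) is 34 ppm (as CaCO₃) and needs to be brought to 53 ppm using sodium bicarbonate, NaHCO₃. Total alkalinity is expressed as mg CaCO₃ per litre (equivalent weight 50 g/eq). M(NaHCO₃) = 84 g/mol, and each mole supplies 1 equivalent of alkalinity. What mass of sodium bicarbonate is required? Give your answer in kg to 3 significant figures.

16.8 kg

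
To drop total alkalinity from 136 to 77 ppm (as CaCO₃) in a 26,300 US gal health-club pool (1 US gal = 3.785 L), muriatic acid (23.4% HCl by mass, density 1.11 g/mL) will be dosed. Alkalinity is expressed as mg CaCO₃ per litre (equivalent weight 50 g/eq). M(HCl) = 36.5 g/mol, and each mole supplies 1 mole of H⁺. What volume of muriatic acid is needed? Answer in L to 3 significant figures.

16.5 L

Volume: 26,300 US gal × 3.785 L/gal = 99,546 L.
Alkalinity to neutralize: (136 − 77) = 59 mg/L as CaCO₃ × 99,546 L = 5873 g as CaCO₃.
Equivalents of H⁺ required: 5873 ÷ 50 g/eq = 117.5 eq = 117.5 mol HCl.
Mass of HCl: 117.5 × 36.5 = 4287 g.
Mass of 23.4% solution: 4287 / 0.234 = 18,320 g.
Volume: 18,320 g ÷ 1.11 g/mL = 16,510 mL.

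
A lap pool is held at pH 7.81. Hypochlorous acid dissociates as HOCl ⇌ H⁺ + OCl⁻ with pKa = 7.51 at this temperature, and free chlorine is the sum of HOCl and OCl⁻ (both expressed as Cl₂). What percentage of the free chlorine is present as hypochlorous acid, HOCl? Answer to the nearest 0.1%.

33.4%

[OCl⁻]/[HOCl] = 10^(pH − pKa) = 10^(7.81 − 7.51) = 10^0.30 = 1.995.
Fraction as HOCl = 1 / (1 + 1.995) = 0.3339.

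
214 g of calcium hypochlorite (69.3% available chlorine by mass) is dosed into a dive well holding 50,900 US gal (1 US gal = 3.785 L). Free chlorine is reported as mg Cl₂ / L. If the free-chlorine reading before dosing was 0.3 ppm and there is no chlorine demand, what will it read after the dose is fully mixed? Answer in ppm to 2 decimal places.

Volume: 50,900 US gal × 3.785 L/gal = 192,656 L.
Available chlorine delivered: 214 g × 0.693 = 148.3 g as Cl₂.
Concentration rise: 148.3 g / 192,656 L = 0.7698 mg/L = 0.77 ppm.
Final FC: 0.3 + 0.77 = 1.07 ppm.

1.07 ppm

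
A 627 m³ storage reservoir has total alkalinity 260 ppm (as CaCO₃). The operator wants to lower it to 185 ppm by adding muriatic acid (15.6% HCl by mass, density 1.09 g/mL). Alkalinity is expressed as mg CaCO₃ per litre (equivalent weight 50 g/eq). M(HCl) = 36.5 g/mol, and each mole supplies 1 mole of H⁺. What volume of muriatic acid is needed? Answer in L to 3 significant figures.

202 L

Volume: 627 m³ = 627,000 L.
Alkalinity to neutralize: (260 − 185) = 75 mg/L as CaCO₃ × 627,000 L = 47,020 g as CaCO₃.
Equivalents of H⁺ required: 47,020 ÷ 50 g/eq = 940.5 eq = 940.5 mol HCl.
Mass of HCl: 940.5 × 36.5 = 34,330 g.
Mass of 15.6% solution: 34,330 / 0.156 = 220,100 g.
Volume: 220,100 g ÷ 1.09 g/mL = 201,900 mL.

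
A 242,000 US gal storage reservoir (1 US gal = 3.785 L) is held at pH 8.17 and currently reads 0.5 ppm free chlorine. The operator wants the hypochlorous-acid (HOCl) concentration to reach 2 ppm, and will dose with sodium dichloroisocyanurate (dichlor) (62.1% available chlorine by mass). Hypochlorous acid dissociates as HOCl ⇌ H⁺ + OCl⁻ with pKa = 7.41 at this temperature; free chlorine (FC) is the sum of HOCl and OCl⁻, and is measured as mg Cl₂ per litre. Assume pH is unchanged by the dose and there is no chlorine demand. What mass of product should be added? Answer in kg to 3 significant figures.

Volume: 242,000 US gal × 3.785 L/gal = 915,970 L.
[OCl⁻]/[HOCl] = 10^(pH − pKa) = 10^(8.17 − 7.41) = 5.754; fraction as HOCl = 1/(1 + 5.754) = 0.1481.
Free chlorine required for 2 ppm HOCl: 2 / 0.1481 = 13.51 ppm.
FC to add: 13.51 − 0.5 = 13.01 mg/L as Cl₂.
Cl₂ equivalent: 13.01 mg/L × 915,970 L = 11,920 g.
Product at 62.1% available Cl: 11,920 / 0.621 = 19,190 g.

19.2 kg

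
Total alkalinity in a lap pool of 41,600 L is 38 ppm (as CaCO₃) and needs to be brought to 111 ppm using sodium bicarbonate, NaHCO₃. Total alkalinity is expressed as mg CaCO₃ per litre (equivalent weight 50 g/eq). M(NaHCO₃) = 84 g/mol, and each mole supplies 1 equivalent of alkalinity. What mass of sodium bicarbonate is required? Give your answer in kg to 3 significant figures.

Alkalinity to add: (111 − 38) = 73 mg/L as CaCO₃ × 41,600 L = 3037 g as CaCO₃.
Equivalents: 3037 g ÷ 50 g/eq = 60.74 eq.
NaHCO₃ supplies 1 eq per mole → 60.74 mol.
Mass: 60.74 mol × 84 g/mol = 5102 g.

5.10 kg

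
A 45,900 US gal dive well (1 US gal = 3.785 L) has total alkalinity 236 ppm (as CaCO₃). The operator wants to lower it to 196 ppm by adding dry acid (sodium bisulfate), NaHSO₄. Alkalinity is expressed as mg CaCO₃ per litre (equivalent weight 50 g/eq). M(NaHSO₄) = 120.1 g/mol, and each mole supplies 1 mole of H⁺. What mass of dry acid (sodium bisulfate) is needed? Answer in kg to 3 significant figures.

16.7 kg

Volume: 45,900 US gal × 3.785 L/gal = 173,732 L.
Alkalinity to neutralize: (236 − 196) = 40 mg/L as CaCO₃ × 173,732 L = 6949 g as CaCO₃.
Equivalents of H⁺ required: 6949 ÷ 50 g/eq = 139 eq = 139 mol NaHSO₄.
Mass of NaHSO₄: 139 × 120.1 = 16,690 g.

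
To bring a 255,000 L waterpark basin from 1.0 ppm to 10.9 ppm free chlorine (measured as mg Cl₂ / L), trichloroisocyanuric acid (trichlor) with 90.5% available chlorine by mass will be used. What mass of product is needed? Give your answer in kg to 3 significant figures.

2.79 kg

Chlorine deficit: 10.9 − 1.0 = 9.9 ppm = 9.9 mg/L as Cl₂.
Cl₂ equivalent needed: 9.9 mg/L × 255,000 L = 2,524,000 mg = 2524 g.
Product at 90.5% available chlorine: 2524 / 0.905 = 2790 g.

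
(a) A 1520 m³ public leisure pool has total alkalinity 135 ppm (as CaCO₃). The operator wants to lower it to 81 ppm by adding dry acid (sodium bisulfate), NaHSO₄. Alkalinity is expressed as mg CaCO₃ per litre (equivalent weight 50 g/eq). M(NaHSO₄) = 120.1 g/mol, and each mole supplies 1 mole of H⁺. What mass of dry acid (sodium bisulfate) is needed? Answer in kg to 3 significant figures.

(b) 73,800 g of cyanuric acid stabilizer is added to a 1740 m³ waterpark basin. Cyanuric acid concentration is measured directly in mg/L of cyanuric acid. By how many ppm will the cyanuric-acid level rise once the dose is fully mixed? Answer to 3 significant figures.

(a) Volume: 1520 m³ = 1,520,000 L.
(a) Alkalinity to neutralize: (135 − 81) = 54 mg/L as CaCO₃ × 1,520,000 L = 82,080 g as CaCO₃.
(a) Equivalents of H⁺ required: 82,080 ÷ 50 g/eq = 1642 eq = 1642 mol NaHSO₄.
(a) Mass of NaHSO₄: 1642 × 120.1 = 197,200 g.

(b) Volume: 1740 m³ = 1,740,000 L.
(b) Rise: 73,800 g / 1,740,000 L × 1000 = 42.41 mg/L.

(a) 197 kg; (b) 42.4 ppm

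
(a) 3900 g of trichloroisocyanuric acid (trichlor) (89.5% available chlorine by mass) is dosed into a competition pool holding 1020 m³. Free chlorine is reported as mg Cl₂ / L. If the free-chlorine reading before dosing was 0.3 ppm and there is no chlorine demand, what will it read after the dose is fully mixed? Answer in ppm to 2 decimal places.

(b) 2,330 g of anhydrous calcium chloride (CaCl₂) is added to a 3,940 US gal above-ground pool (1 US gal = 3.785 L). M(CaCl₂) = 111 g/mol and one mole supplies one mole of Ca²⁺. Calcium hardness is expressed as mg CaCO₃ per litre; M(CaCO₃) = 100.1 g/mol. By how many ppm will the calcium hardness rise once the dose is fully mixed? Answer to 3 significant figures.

(a) Volume: 1020 m³ = 1,020,000 L.
(a) Available chlorine delivered: 3900 g × 0.895 = 3490 g as Cl₂.
(a) Concentration rise: 3490 g / 1,020,000 L = 3.422 mg/L = 3.42 ppm.
(a) Final FC: 0.3 + 3.42 = 3.72 ppm.

(b) Volume: 3,940 US gal × 3.785 L/gal = 14,913 L.
(b) Moles of Ca²⁺: 2,330 g ÷ 111 g/mol = 20.99 mol.
(b) As CaCO₃: 20.99 mol × 100.1 g/mol = 2101 g.
(b) Rise: 2101 g / 14,913 L × 1000 = 140.9 mg/L.

(a) 3.72 ppm; (b) 141 ppm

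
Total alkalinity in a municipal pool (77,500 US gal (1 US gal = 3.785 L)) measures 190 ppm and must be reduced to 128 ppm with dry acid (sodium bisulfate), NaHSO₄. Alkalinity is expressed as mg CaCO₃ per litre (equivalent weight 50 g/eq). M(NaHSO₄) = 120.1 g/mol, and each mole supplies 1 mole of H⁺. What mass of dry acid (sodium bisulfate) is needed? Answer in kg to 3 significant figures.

43.7 kg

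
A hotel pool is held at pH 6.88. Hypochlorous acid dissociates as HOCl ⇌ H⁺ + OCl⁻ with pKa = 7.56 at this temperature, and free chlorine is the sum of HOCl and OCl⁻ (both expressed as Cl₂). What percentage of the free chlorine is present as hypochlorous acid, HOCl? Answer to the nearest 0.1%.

[OCl⁻]/[HOCl] = 10^(pH − pKa) = 10^(6.88 − 7.56) = 10^-0.68 = 0.2089.
Fraction as HOCl = 1 / (1 + 0.2089) = 0.8272.

82.7%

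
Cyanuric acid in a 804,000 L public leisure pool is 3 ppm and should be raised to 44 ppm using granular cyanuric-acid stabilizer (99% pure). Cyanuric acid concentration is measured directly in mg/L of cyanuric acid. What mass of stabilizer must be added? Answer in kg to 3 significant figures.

33.3 kg

CYA to add: (44 − 3) = 41 mg/L × 804,000 L = 32,960 g cyanuric acid.
At 99% purity: 32,960 / 0.99 = 33,300 g product.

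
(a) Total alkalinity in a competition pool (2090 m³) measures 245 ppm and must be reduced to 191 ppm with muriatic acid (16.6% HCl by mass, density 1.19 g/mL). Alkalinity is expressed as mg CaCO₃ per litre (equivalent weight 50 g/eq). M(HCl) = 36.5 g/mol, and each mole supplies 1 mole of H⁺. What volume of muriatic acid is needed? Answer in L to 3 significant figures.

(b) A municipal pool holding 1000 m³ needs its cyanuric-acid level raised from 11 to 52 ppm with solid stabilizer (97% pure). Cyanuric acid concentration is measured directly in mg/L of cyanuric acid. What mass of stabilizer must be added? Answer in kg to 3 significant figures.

(a) 417 L; (b) 42.3 kg

(a) Volume: 2090 m³ = 2,090,000 L.
(a) Alkalinity to neutralize: (245 − 191) = 54 mg/L as CaCO₃ × 2,090,000 L = 112,900 g as CaCO₃.
(a) Equivalents of H⁺ required: 112,900 ÷ 50 g/eq = 2257 eq = 2257 mol HCl.
(a) Mass of HCl: 2257 × 36.5 = 82,390 g.
(a) Mass of 16.6% solution: 82,390 / 0.166 = 496,300 g.
(a) Volume: 496,300 g ÷ 1.19 g/mL = 417,100 mL.

(b) Volume: 1000 m³ = 1,000,000 L.
(b) CYA to add: (52 − 11) = 41 mg/L × 1,000,000 L = 41,000 g cyanuric acid.
(b) At 97% purity: 41,000 / 0.97 = 42,270 g product.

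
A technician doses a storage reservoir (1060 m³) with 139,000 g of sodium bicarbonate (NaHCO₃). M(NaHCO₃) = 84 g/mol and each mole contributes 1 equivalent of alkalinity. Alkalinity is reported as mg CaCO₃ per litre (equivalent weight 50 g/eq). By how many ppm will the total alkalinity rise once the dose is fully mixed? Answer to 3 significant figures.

78.1 ppm

Volume: 1060 m³ = 1,060,000 L.
Moles of NaHCO₃: 139,000 g ÷ 84 g/mol = 1655 mol → 1655 eq of alkalinity.
As CaCO₃: 1655 eq × 50 g/eq = 82,740 g.
Rise: 82,740 g / 1,060,000 L × 1000 = 78.05 mg/L.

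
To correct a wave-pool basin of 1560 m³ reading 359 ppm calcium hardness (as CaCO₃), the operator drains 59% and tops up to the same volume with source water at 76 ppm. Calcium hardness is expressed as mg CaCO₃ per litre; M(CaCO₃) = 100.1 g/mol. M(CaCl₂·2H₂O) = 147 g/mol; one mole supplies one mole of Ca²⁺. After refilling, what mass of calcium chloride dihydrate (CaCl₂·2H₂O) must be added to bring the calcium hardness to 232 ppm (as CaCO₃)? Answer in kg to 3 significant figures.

91.6 kg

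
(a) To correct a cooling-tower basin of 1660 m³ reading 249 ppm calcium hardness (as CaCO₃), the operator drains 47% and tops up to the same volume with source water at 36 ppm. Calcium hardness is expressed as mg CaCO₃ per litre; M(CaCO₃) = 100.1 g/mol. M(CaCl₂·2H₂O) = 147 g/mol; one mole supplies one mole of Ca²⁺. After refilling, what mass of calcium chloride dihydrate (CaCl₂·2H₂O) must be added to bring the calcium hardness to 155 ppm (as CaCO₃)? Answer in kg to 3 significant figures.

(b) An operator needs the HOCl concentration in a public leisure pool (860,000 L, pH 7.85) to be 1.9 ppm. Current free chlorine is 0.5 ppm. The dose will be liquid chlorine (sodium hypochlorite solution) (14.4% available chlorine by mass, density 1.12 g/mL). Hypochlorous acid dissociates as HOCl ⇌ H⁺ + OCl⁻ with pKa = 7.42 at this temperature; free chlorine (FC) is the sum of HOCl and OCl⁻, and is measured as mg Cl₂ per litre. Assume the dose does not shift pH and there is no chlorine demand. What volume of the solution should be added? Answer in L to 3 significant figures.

(a) 14.9 kg; (b) 34.7 L

(a) Volume: 1660 m³ = 1,660,000 L.
(a) After draining 47% and refilling: 249 × 0.53 + 36 × 0.47 = 148.89 ppm.
(a) Deficit to target: 155 − 148.89 = 6.11 mg/L.
(a) As CaCO₃: 6.11 mg/L × 1,660,000 L = 10,140 g; ÷ 100.1 = 101.3 mol Ca²⁺.
(a) Mass: 101.3 × 147 = 14,890 g.

(b) [OCl⁻]/[HOCl] = 10^(pH − pKa) = 10^(7.85 − 7.42) = 2.692; fraction as HOCl = 1/(1 + 2.692) = 0.2709.
(b) Free chlorine required for 1.9 ppm HOCl: 1.9 / 0.2709 = 7.014 ppm.
(b) FC to add: 7.014 − 0.5 = 6.514 mg/L as Cl₂.
(b) Cl₂ equivalent: 6.514 mg/L × 860,000 L = 5602 g.
(b) Product at 14.4% available Cl: 5602 / 0.144 = 38,900 g.
(b) Volume: 38,900 g ÷ 1.12 g/mL = 34,730 mL.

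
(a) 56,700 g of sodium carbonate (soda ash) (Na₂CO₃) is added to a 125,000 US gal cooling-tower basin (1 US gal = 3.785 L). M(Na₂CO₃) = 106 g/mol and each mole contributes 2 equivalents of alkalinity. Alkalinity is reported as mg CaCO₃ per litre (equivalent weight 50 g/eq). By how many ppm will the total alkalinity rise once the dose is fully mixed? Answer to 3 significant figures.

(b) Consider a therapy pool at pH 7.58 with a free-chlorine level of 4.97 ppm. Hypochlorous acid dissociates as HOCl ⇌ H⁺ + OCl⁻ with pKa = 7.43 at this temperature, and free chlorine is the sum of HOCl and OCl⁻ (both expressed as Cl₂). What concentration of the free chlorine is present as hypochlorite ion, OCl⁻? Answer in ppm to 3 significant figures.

(a) Volume: 125,000 US gal × 3.785 L/gal = 473,125 L.
(a) Moles of Na₂CO₃: 56,700 g ÷ 106 g/mol = 534.9 mol → 1070 eq of alkalinity.
(a) As CaCO₃: 1070 eq × 50 g/eq = 53,490 g.
(a) Rise: 53,490 g / 473,125 L × 1000 = 113.1 mg/L.

(b) [OCl⁻]/[HOCl] = 10^(pH − pKa) = 10^(7.58 − 7.43) = 10^0.15 = 1.413.
(b) Fraction as HOCl = 1 / (1 + 1.413) = 0.4145.
(b) OCl⁻ = (1 − 0.4145) × 4.97 ppm = 2.91 ppm.

(a) 113 ppm; (b) 2.91 ppm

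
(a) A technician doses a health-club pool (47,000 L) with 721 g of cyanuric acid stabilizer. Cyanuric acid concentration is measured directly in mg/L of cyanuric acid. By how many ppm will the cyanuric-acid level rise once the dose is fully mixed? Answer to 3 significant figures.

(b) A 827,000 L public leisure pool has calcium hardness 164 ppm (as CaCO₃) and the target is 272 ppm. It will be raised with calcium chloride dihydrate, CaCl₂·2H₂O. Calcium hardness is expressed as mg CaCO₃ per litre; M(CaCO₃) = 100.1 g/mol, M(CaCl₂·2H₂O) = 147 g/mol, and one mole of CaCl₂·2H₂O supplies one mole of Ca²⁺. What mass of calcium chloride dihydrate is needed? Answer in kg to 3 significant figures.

(a) Rise: 721 g / 47,000 L × 1000 = 15.34 mg/L.

(b) Hardness to add: (272 − 164) = 108 mg/L as CaCO₃ × 827,000 L = 89,320 g as CaCO₃.
(b) Moles of Ca²⁺ (1 mol Ca²⁺ ≡ 1 mol CaCO₃): 89,320 / 100.1 g/mol = 892.3 mol.
(b) Mass of CaCl₂·2H₂O: 892.3 × 147 = 131,200 g.

(a) 15.3 ppm; (b) 131 kg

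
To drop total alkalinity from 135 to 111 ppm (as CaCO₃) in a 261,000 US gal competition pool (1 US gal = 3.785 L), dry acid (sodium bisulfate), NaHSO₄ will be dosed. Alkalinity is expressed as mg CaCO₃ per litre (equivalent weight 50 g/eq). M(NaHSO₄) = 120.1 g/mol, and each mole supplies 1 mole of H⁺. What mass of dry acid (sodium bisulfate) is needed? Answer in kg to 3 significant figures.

Volume: 261,000 US gal × 3.785 L/gal = 987,885 L.
Alkalinity to neutralize: (135 − 111) = 24 mg/L as CaCO₃ × 987,885 L = 23,710 g as CaCO₃.
Equivalents of H⁺ required: 23,710 ÷ 50 g/eq = 474.2 eq = 474.2 mol NaHSO₄.
Mass of NaHSO₄: 474.2 × 120.1 = 56,950 g.

56.9 kg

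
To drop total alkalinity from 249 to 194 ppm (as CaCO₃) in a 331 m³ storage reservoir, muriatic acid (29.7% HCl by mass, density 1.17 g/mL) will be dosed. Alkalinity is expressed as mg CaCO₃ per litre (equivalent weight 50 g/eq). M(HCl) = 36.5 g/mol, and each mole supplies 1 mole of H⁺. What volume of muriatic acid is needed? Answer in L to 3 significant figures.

Volume: 331 m³ = 331,000 L.
Alkalinity to neutralize: (249 − 194) = 55 mg/L as CaCO₃ × 331,000 L = 18,200 g as CaCO₃.
Equivalents of H⁺ required: 18,200 ÷ 50 g/eq = 364.1 eq = 364.1 mol HCl.
Mass of HCl: 364.1 × 36.5 = 13,290 g.
Mass of 29.7% solution: 13,290 / 0.297 = 44,750 g.
Volume: 44,750 g ÷ 1.17 g/mL = 38,240 mL.

38.2 L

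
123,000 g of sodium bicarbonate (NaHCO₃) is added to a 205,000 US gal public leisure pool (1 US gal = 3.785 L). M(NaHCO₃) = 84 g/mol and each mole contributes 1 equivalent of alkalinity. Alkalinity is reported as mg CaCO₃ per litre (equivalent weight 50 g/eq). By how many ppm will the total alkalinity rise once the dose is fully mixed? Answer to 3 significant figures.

Volume: 205,000 US gal × 3.785 L/gal = 775,925 L.
Moles of NaHCO₃: 123,000 g ÷ 84 g/mol = 1464 mol → 1464 eq of alkalinity.
As CaCO₃: 1464 eq × 50 g/eq = 73,210 g.
Rise: 73,210 g / 775,925 L × 1000 = 94.36 mg/L.

94.4 ppm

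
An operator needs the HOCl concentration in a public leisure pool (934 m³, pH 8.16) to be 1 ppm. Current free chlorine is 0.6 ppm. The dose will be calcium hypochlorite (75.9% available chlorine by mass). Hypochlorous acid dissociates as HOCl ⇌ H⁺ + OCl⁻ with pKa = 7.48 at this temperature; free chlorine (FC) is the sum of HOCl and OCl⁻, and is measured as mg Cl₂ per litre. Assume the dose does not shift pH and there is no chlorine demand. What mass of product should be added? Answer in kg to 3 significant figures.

6.38 kg

Volume: 934 m³ = 934,000 L.
[OCl⁻]/[HOCl] = 10^(pH − pKa) = 10^(8.16 − 7.48) = 4.786; fraction as HOCl = 1/(1 + 4.786) = 0.1728.
Free chlorine required for 1 ppm HOCl: 1 / 0.1728 = 5.786 ppm.
FC to add: 5.786 − 0.6 = 5.186 mg/L as Cl₂.
Cl₂ equivalent: 5.186 mg/L × 934,000 L = 4844 g.
Product at 75.9% available Cl: 4844 / 0.759 = 6382 g.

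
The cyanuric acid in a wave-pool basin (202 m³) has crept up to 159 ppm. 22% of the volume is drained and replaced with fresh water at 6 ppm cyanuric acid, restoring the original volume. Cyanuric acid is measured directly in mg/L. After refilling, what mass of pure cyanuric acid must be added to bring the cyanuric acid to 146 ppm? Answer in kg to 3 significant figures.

Volume: 202 m³ = 202,000 L.
After draining 22% and refilling: 159 × 0.78 + 6 × 0.22 = 125.34 ppm.
Deficit to target: 146 − 125.34 = 20.66 mg/L.
Mass: 20.66 mg/L × 202,000 L = 4173 g cyanuric acid.

4.17 kg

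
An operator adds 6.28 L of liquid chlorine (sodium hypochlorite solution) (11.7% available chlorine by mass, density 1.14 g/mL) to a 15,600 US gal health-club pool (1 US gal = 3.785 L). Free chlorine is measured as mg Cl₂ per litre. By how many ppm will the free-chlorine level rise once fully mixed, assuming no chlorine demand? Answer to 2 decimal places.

14.19 ppm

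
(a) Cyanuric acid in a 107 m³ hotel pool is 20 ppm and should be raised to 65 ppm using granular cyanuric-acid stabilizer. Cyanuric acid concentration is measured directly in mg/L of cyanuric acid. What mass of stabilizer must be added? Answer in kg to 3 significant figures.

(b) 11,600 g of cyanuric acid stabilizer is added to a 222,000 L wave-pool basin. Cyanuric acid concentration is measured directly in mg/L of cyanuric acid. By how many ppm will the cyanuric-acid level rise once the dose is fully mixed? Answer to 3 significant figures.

(a) 4.82 kg; (b) 52.3 ppm

(a) Volume: 107 m³ = 107,000 L.
(a) CYA to add: (65 − 20) = 45 mg/L × 107,000 L = 4815 g cyanuric acid.

(b) Rise: 11,600 g / 222,000 L × 1000 = 52.25 mg/L.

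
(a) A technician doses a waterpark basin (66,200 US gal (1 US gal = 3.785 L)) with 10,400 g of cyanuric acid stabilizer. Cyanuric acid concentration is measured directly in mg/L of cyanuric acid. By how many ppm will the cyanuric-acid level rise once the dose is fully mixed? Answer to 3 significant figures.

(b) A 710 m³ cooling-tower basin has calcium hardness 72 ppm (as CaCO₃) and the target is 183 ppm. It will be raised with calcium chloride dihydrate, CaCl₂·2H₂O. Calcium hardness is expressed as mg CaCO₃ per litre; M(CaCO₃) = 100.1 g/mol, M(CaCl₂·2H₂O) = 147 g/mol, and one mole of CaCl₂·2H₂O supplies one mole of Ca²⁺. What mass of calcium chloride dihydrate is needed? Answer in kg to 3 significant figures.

(a) Volume: 66,200 US gal × 3.785 L/gal = 250,567 L.
(a) Rise: 10,400 g / 250,567 L × 1000 = 41.51 mg/L.

(b) Volume: 710 m³ = 710,000 L.
(b) Hardness to add: (183 − 72) = 111 mg/L as CaCO₃ × 710,000 L = 78,810 g as CaCO₃.
(b) Moles of Ca²⁺ (1 mol Ca²⁺ ≡ 1 mol CaCO₃): 78,810 / 100.1 g/mol = 787.3 mol.
(b) Mass of CaCl₂·2H₂O: 787.3 × 147 = 115,700 g.

(a) 41.5 ppm; (b) 116 kg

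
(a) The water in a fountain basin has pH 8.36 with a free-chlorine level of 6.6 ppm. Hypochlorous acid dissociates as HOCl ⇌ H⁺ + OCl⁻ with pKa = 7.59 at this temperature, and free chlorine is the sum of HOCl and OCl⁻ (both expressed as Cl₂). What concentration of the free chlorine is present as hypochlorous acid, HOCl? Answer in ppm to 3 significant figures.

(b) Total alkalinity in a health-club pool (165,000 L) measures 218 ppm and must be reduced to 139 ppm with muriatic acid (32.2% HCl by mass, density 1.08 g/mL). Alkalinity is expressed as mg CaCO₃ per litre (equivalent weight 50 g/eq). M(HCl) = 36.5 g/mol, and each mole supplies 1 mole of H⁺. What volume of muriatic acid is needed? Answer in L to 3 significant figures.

(a) 0.958 ppm; (b) 27.4 L

(a) [OCl⁻]/[HOCl] = 10^(pH − pKa) = 10^(8.36 − 7.59) = 10^0.77 = 5.888.
(a) Fraction as HOCl = 1 / (1 + 5.888) = 0.1452.
(a) HOCl = 0.1452 × 6.6 ppm = 0.9581 ppm.

(b) Alkalinity to neutralize: (218 − 139) = 79 mg/L as CaCO₃ × 165,000 L = 13,040 g as CaCO₃.
(b) Equivalents of H⁺ required: 13,040 ÷ 50 g/eq = 260.7 eq = 260.7 mol HCl.
(b) Mass of HCl: 260.7 × 36.5 = 9516 g.
(b) Mass of 32.2% solution: 9516 / 0.322 = 29,550 g.
(b) Volume: 29,550 g ÷ 1.08 g/mL = 27,360 mL.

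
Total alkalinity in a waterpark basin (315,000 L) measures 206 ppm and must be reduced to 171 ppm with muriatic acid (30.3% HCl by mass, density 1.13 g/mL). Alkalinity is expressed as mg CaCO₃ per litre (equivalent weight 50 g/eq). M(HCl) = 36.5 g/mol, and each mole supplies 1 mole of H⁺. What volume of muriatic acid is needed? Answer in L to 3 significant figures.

23.5 L

Alkalinity to neutralize: (206 − 171) = 35 mg/L as CaCO₃ × 315,000 L = 11,020 g as CaCO₃.
Equivalents of H⁺ required: 11,020 ÷ 50 g/eq = 220.5 eq = 220.5 mol HCl.
Mass of HCl: 220.5 × 36.5 = 8048 g.
Mass of 30.3% solution: 8048 / 0.303 = 26,560 g.
Volume: 26,560 g ÷ 1.13 g/mL = 23,510 mL.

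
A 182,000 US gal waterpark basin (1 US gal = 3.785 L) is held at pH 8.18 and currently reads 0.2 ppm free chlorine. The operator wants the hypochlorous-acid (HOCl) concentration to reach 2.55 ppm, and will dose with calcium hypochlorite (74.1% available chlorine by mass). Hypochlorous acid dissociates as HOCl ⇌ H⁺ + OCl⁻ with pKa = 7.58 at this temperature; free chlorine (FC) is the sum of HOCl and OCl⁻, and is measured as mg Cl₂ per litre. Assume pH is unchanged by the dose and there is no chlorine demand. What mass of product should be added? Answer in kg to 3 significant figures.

11.6 kg

Volume: 182,000 US gal × 3.785 L/gal = 688,870 L.
[OCl⁻]/[HOCl] = 10^(pH − pKa) = 10^(8.18 − 7.58) = 3.981; fraction as HOCl = 1/(1 + 3.981) = 0.2008.
Free chlorine required for 2.55 ppm HOCl: 2.55 / 0.2008 = 12.7 ppm.
FC to add: 12.7 − 0.2 = 12.5 mg/L as Cl₂.
Cl₂ equivalent: 12.5 mg/L × 688,870 L = 8612 g.
Product at 74.1% available Cl: 8612 / 0.741 = 11,620 g.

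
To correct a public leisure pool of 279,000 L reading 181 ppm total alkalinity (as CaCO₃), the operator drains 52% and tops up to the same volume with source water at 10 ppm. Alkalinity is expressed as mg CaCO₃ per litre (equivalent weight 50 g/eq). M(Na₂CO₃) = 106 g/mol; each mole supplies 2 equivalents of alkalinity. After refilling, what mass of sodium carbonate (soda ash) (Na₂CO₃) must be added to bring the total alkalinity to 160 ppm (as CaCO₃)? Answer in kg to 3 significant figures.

After draining 52% and refilling: 181 × 0.48 + 10 × 0.52 = 92.08 ppm.
Deficit to target: 160 − 92.08 = 67.92 mg/L.
As CaCO₃: 67.92 mg/L × 279,000 L = 18,950 g; ÷ 50 g/eq ÷ 2 = 189.5 mol Na₂CO₃.
Mass: 189.5 × 106 = 20,090 g.

20.1 kg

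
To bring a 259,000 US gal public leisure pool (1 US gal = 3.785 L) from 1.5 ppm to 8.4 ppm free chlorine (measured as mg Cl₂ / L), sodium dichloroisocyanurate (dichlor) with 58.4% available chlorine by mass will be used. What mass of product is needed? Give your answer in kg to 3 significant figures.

11.6 kg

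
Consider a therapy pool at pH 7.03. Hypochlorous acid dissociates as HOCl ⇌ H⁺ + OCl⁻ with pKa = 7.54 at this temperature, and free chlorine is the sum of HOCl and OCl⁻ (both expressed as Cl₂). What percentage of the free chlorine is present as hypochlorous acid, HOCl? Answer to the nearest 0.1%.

76.4%

[OCl⁻]/[HOCl] = 10^(pH − pKa) = 10^(7.03 − 7.54) = 10^-0.51 = 0.309.
Fraction as HOCl = 1 / (1 + 0.309) = 0.7639.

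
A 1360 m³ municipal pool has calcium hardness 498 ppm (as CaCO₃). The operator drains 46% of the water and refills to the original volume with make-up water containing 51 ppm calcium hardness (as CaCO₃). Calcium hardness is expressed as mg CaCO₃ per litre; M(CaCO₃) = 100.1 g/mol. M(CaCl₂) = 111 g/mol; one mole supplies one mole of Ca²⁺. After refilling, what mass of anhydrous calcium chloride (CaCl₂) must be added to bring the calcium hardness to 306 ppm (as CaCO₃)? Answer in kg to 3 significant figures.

Volume: 1360 m³ = 1,360,000 L.
After draining 46% and refilling: 498 × 0.54 + 51 × 0.46 = 292.38 ppm.
Deficit to target: 306 − 292.38 = 13.62 mg/L.
As CaCO₃: 13.62 mg/L × 1,360,000 L = 18,520 g; ÷ 100.1 = 185 mol Ca²⁺.
Mass: 185 × 111 = 20,540 g.

20.5 kg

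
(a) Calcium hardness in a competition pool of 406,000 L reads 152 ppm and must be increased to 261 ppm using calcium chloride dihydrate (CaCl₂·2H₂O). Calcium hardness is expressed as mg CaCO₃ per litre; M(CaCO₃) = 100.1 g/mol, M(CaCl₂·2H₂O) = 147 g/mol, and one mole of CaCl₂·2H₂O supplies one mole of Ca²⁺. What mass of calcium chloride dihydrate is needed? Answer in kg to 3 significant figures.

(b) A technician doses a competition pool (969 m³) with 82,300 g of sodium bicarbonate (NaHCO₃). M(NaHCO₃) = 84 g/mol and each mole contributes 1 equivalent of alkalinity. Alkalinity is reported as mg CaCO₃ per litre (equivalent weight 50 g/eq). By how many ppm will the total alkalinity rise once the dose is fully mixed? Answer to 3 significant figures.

(a) 65.0 kg; (b) 50.6 ppm

(a) Hardness to add: (261 − 152) = 109 mg/L as CaCO₃ × 406,000 L = 44,250 g as CaCO₃.
(a) Moles of Ca²⁺ (1 mol Ca²⁺ ≡ 1 mol CaCO₃): 44,250 / 100.1 g/mol = 442.1 mol.
(a) Mass of CaCl₂·2H₂O: 442.1 × 147 = 64,990 g.

(b) Volume: 969 m³ = 969,000 L.
(b) Moles of NaHCO₃: 82,300 g ÷ 84 g/mol = 979.8 mol → 979.8 eq of alkalinity.
(b) As CaCO₃: 979.8 eq × 50 g/eq = 48,990 g.
(b) Rise: 48,990 g / 969,000 L × 1000 = 50.56 mg/L.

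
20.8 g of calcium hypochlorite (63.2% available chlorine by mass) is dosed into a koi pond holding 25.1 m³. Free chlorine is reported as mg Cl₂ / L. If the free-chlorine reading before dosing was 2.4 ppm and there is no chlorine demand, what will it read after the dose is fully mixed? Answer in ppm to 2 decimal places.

2.92 ppm

Volume: 25.1 m³ = 25,100 L.
Available chlorine delivered: 20.8 g × 0.632 = 13.15 g as Cl₂.
Concentration rise: 13.15 g / 25,100 L = 0.5237 mg/L = 0.52 ppm.
Final FC: 2.4 + 0.52 = 2.92 ppm.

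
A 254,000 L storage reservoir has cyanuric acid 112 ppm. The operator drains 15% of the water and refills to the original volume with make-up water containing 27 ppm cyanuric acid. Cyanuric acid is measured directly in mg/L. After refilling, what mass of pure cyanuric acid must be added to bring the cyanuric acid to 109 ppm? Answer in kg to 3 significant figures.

2.48 kg

After draining 15% and refilling: 112 × 0.85 + 27 × 0.15 = 99.25 ppm.
Deficit to target: 109 − 99.25 = 9.75 mg/L.
Mass: 9.75 mg/L × 254,000 L = 2476 g cyanuric acid.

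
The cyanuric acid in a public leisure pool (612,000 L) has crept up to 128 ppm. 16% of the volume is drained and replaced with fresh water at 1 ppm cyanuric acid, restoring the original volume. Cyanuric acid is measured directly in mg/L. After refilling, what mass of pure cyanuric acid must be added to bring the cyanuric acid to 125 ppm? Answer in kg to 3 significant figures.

After draining 16% and refilling: 128 × 0.84 + 1 × 0.16 = 107.68 ppm.
Deficit to target: 125 − 107.68 = 17.32 mg/L.
Mass: 17.32 mg/L × 612,000 L = 10,600 g cyanuric acid.

10.6 kg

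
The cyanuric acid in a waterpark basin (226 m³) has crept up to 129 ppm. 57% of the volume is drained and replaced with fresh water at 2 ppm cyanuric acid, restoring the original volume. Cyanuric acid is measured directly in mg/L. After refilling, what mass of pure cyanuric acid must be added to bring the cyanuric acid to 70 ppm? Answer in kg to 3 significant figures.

3.03 kg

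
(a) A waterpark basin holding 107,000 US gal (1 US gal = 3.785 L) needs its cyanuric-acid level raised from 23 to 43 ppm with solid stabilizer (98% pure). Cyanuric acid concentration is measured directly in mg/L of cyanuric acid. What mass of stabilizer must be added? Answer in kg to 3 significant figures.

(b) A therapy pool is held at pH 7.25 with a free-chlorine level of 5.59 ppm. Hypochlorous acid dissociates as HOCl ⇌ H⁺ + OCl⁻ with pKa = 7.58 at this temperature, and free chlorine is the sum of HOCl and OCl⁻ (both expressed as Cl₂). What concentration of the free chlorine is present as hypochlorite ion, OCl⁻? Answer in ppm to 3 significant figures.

(a) Volume: 107,000 US gal × 3.785 L/gal = 404,995 L.
(a) CYA to add: (43 − 23) = 20 mg/L × 404,995 L = 8100 g cyanuric acid.
(a) At 98% purity: 8100 / 0.98 = 8265 g product.

(b) [OCl⁻]/[HOCl] = 10^(pH − pKa) = 10^(7.25 − 7.58) = 10^-0.33 = 0.4677.
(b) Fraction as HOCl = 1 / (1 + 0.4677) = 0.6813.
(b) OCl⁻ = (1 − 0.6813) × 5.59 ppm = 1.781 ppm.

(a) 8.27 kg; (b) 1.78 ppm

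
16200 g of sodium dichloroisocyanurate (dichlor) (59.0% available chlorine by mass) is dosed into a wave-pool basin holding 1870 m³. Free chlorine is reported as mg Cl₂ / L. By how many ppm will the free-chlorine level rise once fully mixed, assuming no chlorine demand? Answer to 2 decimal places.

5.11 ppm

Volume: 1870 m³ = 1,870,000 L.
Available chlorine delivered: 16,200 g × 0.59 = 9558 g as Cl₂.
Concentration rise: 9558 g / 1,870,000 L = 5.111 mg/L = 5.11 ppm.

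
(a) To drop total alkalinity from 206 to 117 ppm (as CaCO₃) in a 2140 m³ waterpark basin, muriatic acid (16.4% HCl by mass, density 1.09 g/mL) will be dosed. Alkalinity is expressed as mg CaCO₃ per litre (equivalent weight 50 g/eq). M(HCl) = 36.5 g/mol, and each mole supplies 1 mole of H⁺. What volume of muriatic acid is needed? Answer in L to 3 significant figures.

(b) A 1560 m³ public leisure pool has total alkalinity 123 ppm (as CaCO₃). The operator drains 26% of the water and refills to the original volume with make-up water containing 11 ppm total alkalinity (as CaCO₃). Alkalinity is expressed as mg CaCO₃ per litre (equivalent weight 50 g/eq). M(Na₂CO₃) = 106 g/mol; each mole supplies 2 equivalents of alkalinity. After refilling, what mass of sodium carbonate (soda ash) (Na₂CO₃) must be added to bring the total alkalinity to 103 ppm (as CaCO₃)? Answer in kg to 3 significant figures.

(a) Volume: 2140 m³ = 2,140,000 L.
(a) Alkalinity to neutralize: (206 − 117) = 89 mg/L as CaCO₃ × 2,140,000 L = 190,500 g as CaCO₃.
(a) Equivalents of H⁺ required: 190,500 ÷ 50 g/eq = 3809 eq = 3809 mol HCl.
(a) Mass of HCl: 3809 × 36.5 = 139,000 g.
(a) Mass of 16.4% solution: 139,000 / 0.164 = 847,800 g.
(a) Volume: 847,800 g ÷ 1.09 g/mL = 777,800 mL.

(b) Volume: 1560 m³ = 1,560,000 L.
(b) After draining 26% and refilling: 123 × 0.74 + 11 × 0.26 = 93.88 ppm.
(b) Deficit to target: 103 − 93.88 = 9.12 mg/L.
(b) As CaCO₃: 9.12 mg/L × 1,560,000 L = 14,230 g; ÷ 50 g/eq ÷ 2 = 142.3 mol Na₂CO₃.
(b) Mass: 142.3 × 106 = 15,080 g.

(a) 778 L; (b) 15.1 kg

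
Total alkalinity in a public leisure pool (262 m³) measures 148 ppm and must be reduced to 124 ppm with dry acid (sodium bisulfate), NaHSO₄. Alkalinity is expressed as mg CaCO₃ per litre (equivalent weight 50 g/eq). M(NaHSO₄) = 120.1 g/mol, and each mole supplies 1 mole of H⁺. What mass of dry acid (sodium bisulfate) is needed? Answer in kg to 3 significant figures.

15.1 kg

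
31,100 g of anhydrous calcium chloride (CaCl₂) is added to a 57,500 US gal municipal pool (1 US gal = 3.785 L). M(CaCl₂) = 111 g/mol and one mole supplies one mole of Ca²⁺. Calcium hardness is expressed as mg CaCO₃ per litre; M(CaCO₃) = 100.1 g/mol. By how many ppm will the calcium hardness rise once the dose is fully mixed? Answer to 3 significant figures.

129 ppm

Volume: 57,500 US gal × 3.785 L/gal = 217,638 L.
Moles of Ca²⁺: 31,100 g ÷ 111 g/mol = 280.2 mol.
As CaCO₃: 280.2 mol × 100.1 g/mol = 28,050 g.
Rise: 28,050 g / 217,638 L × 1000 = 128.9 mg/L.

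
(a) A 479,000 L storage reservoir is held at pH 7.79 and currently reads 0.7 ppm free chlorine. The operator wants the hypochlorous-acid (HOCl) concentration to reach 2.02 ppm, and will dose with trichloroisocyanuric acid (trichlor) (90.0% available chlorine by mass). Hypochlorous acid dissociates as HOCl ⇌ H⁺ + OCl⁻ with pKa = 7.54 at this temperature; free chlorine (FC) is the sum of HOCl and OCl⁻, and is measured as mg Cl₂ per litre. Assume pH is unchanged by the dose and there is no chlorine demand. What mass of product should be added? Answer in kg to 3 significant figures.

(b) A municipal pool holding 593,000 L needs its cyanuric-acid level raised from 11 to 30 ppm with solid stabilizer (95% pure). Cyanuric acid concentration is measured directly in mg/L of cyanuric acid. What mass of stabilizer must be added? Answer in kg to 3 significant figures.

(a) 2.61 kg; (b) 11.9 kg

(a) [OCl⁻]/[HOCl] = 10^(pH − pKa) = 10^(7.79 − 7.54) = 1.778; fraction as HOCl = 1/(1 + 1.778) = 0.3599.
(a) Free chlorine required for 2.02 ppm HOCl: 2.02 / 0.3599 = 5.612 ppm.
(a) FC to add: 5.612 − 0.7 = 4.912 mg/L as Cl₂.
(a) Cl₂ equivalent: 4.912 mg/L × 479,000 L = 2353 g.
(a) Product at 90.0% available Cl: 2353 / 0.9 = 2614 g.

(b) CYA to add: (30 − 11) = 19 mg/L × 593,000 L = 11,270 g cyanuric acid.
(b) At 95% purity: 11,270 / 0.95 = 11,860 g product.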